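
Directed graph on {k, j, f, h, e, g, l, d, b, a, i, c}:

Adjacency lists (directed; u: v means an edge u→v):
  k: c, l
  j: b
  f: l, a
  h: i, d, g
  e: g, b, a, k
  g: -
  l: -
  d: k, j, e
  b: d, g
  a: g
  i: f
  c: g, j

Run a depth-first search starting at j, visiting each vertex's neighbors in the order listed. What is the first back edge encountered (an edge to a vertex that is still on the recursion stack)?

c→j

DFS from j (visiting each vertex's neighbors in the order listed); mark gray on enter, black on exit:
j gray
  b gray
    d gray
      k gray
        c gray
          g gray
          g black
          c→j: j is gray → back edge
First back edge: c → j.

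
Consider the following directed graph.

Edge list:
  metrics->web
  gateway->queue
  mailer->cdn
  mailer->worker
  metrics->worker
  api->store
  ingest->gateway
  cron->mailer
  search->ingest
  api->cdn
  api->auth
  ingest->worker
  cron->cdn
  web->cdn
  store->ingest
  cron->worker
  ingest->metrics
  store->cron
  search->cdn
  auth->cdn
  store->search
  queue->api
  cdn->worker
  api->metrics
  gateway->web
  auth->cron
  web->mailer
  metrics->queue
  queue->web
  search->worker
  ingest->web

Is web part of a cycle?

No

web lies on a cycle iff there is a path from web back to itself.
Exploring from web, it never reaches itself; equivalently, its strongly connected component is a singleton.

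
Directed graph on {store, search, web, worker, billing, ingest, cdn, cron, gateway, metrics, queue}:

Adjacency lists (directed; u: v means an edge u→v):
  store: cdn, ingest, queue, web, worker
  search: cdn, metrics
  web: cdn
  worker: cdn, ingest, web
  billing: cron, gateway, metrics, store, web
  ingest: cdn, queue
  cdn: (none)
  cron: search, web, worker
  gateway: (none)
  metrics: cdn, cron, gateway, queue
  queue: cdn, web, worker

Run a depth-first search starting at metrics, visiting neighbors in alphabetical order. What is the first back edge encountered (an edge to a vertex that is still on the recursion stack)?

DFS from metrics (visiting neighbors in alphabetical order); mark gray on enter, black on exit:
metrics gray
  cdn gray
  cdn black
  cron gray
    search gray
      search→cdn: cdn black — skip
      search→metrics: metrics is gray → back edge
First back edge: search → metrics.

search→metrics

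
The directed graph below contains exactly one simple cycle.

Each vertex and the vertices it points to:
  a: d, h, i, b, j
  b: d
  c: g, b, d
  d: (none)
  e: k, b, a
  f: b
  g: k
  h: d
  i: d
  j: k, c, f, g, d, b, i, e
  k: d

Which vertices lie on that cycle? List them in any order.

a, e, j

DFS with gray/black marking from j:
j gray
  k gray
    d gray
    d black
  k black
  c gray
    g gray
      g→k: k black — skip
    g black
    b gray
      b→d: d black — skip
    b black
    c→d: d black — skip
  c black
  f gray
    f→b: b black — skip
  f black
  j→g: g black — skip
  j→d: d black — skip
  j→b: b black — skip
  i gray
    i→d: d black — skip
  i black
  e gray
    e→k: k black — skip
    e→b: b black — skip
    a gray
      a→d: d black — skip
      h gray
        h→d: d black — skip
      h black
      a→i: i black — skip
      a→b: b black — skip
      a→j: j is gray → back edge
Back edge closes the cycle j → e → a → j; its vertices are {a, e, j}.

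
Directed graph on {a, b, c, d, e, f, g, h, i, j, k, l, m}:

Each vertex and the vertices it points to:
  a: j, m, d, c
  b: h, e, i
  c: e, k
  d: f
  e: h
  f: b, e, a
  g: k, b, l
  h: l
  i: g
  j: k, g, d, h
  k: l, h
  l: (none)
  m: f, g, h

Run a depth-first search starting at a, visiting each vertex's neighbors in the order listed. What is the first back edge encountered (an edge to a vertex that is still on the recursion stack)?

i→g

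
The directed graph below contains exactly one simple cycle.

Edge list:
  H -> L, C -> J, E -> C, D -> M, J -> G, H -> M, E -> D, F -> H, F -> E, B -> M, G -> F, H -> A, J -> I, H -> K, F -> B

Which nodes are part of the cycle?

DFS with gray/black marking from F:
F gray
  B gray
    M gray
    M black
  B black
  H gray
    K gray
    K black
    L gray
    L black
    A gray
    A black
    H→M: M black — skip
  H black
  E gray
    C gray
      J gray
        I gray
        I black
        G gray
          G→F: F is gray → back edge
Back edge closes the cycle F → E → C → J → G → F; its vertices are {C, E, F, G, J}.

C, E, F, G, J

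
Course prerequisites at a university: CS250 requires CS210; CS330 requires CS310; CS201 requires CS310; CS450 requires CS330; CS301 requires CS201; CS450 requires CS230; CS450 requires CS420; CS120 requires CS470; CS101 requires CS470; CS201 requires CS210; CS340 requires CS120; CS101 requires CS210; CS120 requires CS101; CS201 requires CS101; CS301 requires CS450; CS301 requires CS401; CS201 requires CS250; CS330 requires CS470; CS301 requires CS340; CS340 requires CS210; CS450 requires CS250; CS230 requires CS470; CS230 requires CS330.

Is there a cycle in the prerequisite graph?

DFS with white/gray/black marking, starting from CS340:
CS340 gray
  CS120 gray
    CS101 gray
      CS470 gray
      CS470 black
      CS210 gray
      CS210 black
    CS101 black
    CS120→CS470: CS470 black — skip
  CS120 black
  CS340→CS210: CS210 black — skip
CS340 black
CS250 gray
  CS250→CS210: CS210 black — skip
CS250 black
CS420 gray
CS420 black
CS401 gray
CS401 black
CS330 gray
  CS310 gray
  CS310 black
  CS330→CS470: CS470 black — skip
CS330 black
CS301 gray
  CS450 gray
    CS450→CS250: CS250 black — skip
    CS450→CS330: CS330 black — skip
    CS450→CS420: CS420 black — skip
    CS230 gray
      CS230→CS470: CS470 black — skip
      CS230→CS330: CS330 black — skip
    CS230 black
  CS450 black
  CS301→CS401: CS401 black — skip
  CS301→CS340: CS340 black — skip
  CS201 gray
    CS201→CS250: CS250 black — skip
    CS201→CS310: CS310 black — skip
    CS201→CS210: CS210 black — skip
    CS201→CS101: CS101 black — skip
  CS201 black
CS301 black
Every edge goes to a white or black vertex — no back edge, so the graph is acyclic.

No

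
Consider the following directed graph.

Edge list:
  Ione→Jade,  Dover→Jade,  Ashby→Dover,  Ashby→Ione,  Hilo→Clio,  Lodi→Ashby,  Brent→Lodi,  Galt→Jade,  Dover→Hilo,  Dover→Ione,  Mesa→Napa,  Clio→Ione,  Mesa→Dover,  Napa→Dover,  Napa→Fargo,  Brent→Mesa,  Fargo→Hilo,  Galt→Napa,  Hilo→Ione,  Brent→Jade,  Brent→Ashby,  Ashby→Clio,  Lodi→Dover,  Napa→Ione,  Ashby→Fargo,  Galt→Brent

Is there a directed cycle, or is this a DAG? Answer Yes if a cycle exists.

No

DFS with white/gray/black marking, starting from Mesa:
Mesa gray
  Dover gray
    Hilo gray
      Clio gray
        Ione gray
          Jade gray
          Jade black
        Ione black
      Clio black
      Hilo→Ione: Ione black — skip
    Hilo black
    Dover→Ione: Ione black — skip
    Dover→Jade: Jade black — skip
  Dover black
  Napa gray
    Napa→Ione: Ione black — skip
    Fargo gray
      Fargo→Hilo: Hilo black — skip
    Fargo black
    Napa→Dover: Dover black — skip
  Napa black
Mesa black
Brent gray
  Lodi gray
    Ashby gray
      Ashby→Ione: Ione black — skip
      Ashby→Clio: Clio black — skip
      Ashby→Fargo: Fargo black — skip
      Ashby→Dover: Dover black — skip
    Ashby black
    Lodi→Dover: Dover black — skip
  Lodi black
  Brent→Mesa: Mesa black — skip
  Brent→Jade: Jade black — skip
  Brent→Ashby: Ashby black — skip
Brent black
Galt gray
  Galt→Brent: Brent black — skip
  Galt→Napa: Napa black — skip
  Galt→Jade: Jade black — skip
Galt black
Every edge goes to a white or black vertex — no back edge, so the graph is acyclic.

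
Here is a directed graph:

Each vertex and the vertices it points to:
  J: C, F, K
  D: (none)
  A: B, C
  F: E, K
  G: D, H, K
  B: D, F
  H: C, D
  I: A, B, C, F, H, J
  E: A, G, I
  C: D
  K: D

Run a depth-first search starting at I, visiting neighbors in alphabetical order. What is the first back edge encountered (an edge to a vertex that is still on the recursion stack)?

DFS from I (visiting neighbors in alphabetical order); mark gray on enter, black on exit:
I gray
  A gray
    B gray
      D gray
      D black
      F gray
        E gray
          E→A: A is gray → back edge
First back edge: E → A.

E→A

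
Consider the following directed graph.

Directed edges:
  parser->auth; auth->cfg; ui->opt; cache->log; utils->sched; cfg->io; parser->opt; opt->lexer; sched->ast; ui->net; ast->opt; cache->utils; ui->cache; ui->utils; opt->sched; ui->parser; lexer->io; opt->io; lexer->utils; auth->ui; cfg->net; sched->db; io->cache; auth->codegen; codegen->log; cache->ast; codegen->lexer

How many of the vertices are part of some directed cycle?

10

A vertex is on a directed cycle iff it belongs to a strongly connected component of size ≥ 2 (or has a self-loop).
The vertices on cycles are {io, ui, ast, opt, auth, cache, lexer, sched, utils, parser} — 10 in total.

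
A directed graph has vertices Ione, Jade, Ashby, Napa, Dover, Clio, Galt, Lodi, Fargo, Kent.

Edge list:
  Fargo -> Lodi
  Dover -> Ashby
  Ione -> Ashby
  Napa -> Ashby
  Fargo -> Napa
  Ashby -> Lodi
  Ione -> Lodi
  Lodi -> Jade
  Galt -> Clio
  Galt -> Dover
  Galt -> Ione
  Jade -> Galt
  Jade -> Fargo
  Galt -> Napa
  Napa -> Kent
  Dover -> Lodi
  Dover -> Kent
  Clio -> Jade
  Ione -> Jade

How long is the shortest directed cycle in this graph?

For each vertex v, BFS finds the shortest path from v back to v.
The shortest such closed walk is Galt → Ione → Jade → Galt, length 3.

3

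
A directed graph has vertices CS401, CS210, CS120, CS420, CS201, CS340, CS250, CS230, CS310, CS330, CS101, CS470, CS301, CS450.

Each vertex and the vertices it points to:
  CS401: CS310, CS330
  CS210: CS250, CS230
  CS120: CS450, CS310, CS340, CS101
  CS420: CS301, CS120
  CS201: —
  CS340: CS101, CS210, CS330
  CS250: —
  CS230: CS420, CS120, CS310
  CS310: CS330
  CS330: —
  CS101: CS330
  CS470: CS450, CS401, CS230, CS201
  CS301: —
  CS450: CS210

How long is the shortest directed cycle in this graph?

For each vertex v, BFS finds the shortest path from v back to v.
The shortest such closed walk is CS230 → CS120 → CS450 → CS210 → CS230, length 4.

4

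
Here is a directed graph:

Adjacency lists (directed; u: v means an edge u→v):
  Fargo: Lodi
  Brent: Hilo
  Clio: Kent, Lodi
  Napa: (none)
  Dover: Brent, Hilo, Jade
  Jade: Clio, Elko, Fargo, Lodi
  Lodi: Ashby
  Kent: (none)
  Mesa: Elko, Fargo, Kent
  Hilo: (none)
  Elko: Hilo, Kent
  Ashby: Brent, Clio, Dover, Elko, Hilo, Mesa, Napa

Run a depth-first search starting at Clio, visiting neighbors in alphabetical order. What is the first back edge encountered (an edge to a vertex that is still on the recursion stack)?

DFS from Clio (visiting neighbors in alphabetical order); mark gray on enter, black on exit:
Clio gray
  Kent gray
  Kent black
  Lodi gray
    Ashby gray
      Brent gray
        Hilo gray
        Hilo black
      Brent black
      Ashby→Clio: Clio is gray → back edge
First back edge: Ashby → Clio.

Ashby→Clio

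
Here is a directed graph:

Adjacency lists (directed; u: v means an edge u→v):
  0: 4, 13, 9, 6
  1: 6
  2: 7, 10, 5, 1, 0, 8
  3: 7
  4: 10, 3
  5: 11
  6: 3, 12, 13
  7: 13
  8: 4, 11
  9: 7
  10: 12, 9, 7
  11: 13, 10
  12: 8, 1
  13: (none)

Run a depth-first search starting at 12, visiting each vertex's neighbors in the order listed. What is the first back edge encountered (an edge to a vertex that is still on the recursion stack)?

10->12

DFS from 12 (visiting each vertex's neighbors in the order listed); mark gray on enter, black on exit:
12 gray
  8 gray
    4 gray
      10 gray
        10→12: 12 is gray → back edge
First back edge: 10 → 12.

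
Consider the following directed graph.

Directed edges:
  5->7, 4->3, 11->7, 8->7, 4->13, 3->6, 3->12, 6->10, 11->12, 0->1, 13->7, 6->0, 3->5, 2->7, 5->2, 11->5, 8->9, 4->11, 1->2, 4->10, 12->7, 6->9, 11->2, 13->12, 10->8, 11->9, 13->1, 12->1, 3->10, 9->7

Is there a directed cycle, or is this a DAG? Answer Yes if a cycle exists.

No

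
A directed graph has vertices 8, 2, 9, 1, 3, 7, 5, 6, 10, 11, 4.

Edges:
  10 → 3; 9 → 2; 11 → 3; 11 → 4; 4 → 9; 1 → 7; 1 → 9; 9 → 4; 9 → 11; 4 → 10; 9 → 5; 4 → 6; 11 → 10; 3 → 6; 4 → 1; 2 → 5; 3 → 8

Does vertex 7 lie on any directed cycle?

No

7 lies on a cycle iff there is a path from 7 back to itself.
Exploring from 7, it never reaches itself; equivalently, its strongly connected component is a singleton.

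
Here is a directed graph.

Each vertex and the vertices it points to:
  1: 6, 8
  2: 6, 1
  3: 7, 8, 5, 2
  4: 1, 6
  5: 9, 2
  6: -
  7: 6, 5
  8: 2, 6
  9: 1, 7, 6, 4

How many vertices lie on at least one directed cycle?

6

A vertex is on a directed cycle iff it belongs to a strongly connected component of size ≥ 2 (or has a self-loop).
The vertices on cycles are {1, 2, 5, 7, 8, 9} — 6 in total.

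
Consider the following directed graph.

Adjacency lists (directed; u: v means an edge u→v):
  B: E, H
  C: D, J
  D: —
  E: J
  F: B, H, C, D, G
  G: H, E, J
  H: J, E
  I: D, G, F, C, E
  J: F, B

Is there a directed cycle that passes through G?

Yes

G is on a cycle iff G can reach itself via ≥1 edge.
G → J → F → G — yes.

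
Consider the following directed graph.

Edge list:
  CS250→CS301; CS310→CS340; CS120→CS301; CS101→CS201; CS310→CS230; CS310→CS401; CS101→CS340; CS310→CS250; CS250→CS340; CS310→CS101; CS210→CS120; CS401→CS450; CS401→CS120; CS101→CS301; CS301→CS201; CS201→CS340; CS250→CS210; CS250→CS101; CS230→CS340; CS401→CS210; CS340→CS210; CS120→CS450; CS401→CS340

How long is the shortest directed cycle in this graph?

For each vertex v, BFS finds the shortest path from v back to v.
The shortest such closed walk is CS210 → CS120 → CS301 → CS201 → CS340 → CS210, length 5.

5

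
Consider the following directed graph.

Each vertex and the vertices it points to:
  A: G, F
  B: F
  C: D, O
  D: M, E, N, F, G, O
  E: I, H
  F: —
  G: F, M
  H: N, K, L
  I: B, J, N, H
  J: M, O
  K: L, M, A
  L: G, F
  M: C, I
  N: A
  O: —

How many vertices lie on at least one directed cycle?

12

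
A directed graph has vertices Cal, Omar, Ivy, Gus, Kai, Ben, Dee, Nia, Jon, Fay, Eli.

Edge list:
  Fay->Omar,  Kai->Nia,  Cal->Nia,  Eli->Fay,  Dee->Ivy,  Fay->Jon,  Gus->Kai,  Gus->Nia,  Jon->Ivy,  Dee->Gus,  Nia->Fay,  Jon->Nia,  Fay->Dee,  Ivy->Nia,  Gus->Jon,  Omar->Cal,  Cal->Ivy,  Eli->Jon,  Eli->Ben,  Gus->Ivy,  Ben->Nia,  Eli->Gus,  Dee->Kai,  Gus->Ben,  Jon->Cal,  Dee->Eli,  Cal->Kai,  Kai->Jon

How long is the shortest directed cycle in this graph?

3

For each vertex v, BFS finds the shortest path from v back to v.
The shortest such closed walk is Fay → Dee → Eli → Fay, length 3.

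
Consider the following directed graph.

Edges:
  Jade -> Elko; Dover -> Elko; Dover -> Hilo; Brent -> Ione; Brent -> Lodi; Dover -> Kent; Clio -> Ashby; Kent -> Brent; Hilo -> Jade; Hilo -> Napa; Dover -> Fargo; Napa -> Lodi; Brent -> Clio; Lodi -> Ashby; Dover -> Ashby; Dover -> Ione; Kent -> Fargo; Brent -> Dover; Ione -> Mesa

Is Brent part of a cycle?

Yes

Brent is on a cycle iff Brent can reach itself via ≥1 edge.
Brent → Dover → Kent → Brent — yes.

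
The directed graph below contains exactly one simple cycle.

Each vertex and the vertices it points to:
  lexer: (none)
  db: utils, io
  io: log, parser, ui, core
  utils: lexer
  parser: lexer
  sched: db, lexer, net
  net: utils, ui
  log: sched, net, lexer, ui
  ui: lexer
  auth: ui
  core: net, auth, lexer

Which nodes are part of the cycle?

DFS with gray/black marking from db:
db gray
  utils gray
    lexer gray
    lexer black
  utils black
  io gray
    log gray
      sched gray
        sched→db: db is gray → back edge
Back edge closes the cycle db → io → log → sched → db; its vertices are {db, io, log, sched}.

db, io, log, sched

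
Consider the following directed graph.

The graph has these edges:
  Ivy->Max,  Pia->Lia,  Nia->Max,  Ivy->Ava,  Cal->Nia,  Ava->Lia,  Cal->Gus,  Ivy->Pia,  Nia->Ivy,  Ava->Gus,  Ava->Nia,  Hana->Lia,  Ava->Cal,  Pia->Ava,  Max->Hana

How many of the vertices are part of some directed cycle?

A vertex is on a directed cycle iff it belongs to a strongly connected component of size ≥ 2 (or has a self-loop).
The vertices on cycles are {Ava, Cal, Ivy, Nia, Pia} — 5 in total.

5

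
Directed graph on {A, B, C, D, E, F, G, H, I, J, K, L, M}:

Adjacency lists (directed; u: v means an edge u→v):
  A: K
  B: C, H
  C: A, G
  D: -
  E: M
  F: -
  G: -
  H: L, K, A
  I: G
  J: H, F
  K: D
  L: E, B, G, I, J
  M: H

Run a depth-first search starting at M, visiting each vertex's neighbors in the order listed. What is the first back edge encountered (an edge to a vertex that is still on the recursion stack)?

E->M

DFS from M (visiting each vertex's neighbors in the order listed); mark gray on enter, black on exit:
M gray
  H gray
    L gray
      E gray
        E→M: M is gray → back edge
First back edge: E → M.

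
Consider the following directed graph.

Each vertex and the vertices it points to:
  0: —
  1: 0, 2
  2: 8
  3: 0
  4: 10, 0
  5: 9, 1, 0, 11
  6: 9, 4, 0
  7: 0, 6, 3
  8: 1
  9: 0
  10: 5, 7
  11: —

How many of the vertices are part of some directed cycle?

A vertex is on a directed cycle iff it belongs to a strongly connected component of size ≥ 2 (or has a self-loop).
The vertices on cycles are {1, 2, 4, 6, 7, 8, 10} — 7 in total.

7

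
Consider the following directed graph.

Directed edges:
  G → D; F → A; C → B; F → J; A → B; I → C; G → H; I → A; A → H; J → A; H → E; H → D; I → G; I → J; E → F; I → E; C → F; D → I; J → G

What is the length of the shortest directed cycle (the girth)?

3

For each vertex v, BFS finds the shortest path from v back to v.
The shortest such closed walk is D → I → G → D, length 3.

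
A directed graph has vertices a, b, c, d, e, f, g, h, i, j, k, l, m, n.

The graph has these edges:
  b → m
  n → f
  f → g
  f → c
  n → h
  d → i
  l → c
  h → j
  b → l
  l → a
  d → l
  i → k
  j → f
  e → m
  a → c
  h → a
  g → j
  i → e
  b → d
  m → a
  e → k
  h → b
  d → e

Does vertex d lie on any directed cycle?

d lies on a cycle iff there is a path from d back to itself.
Exploring from d, it never reaches itself; equivalently, its strongly connected component is a singleton.

No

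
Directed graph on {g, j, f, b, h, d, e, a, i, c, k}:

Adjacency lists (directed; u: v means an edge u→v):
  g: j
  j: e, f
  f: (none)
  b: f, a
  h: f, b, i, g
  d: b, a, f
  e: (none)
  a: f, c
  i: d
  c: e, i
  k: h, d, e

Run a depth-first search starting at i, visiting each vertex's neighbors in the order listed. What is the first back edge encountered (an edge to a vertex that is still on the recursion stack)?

c→i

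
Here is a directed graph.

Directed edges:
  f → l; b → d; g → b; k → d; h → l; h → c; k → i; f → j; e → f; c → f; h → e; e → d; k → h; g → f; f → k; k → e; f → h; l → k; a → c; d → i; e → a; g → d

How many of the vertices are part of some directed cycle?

7

A vertex is on a directed cycle iff it belongs to a strongly connected component of size ≥ 2 (or has a self-loop).
The vertices on cycles are {a, c, e, f, h, k, l} — 7 in total.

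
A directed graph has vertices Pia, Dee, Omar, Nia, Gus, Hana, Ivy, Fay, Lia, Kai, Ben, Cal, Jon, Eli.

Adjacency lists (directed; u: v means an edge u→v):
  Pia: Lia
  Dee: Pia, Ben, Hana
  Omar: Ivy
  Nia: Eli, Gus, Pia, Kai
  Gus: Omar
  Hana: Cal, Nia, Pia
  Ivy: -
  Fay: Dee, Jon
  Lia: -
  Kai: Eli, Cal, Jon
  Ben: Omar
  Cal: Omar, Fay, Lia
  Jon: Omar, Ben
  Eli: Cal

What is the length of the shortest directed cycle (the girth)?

For each vertex v, BFS finds the shortest path from v back to v.
The shortest such closed walk is Dee → Hana → Cal → Fay → Dee, length 4.

4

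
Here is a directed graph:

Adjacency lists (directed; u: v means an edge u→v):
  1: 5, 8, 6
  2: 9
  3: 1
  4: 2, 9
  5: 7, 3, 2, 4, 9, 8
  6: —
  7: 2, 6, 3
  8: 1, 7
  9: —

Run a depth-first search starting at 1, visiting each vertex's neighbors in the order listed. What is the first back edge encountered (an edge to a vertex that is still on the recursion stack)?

3->1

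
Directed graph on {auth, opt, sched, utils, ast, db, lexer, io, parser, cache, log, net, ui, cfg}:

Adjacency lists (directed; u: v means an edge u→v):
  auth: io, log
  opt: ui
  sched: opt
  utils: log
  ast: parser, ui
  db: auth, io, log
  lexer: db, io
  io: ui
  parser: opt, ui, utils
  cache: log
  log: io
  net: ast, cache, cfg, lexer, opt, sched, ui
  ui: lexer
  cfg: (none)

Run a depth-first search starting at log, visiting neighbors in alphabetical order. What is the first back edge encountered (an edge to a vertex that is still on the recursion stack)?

DFS from log (visiting neighbors in alphabetical order); mark gray on enter, black on exit:
log gray
  io gray
    ui gray
      lexer gray
        db gray
          auth gray
            auth→io: io is gray → back edge
First back edge: auth → io.

auth->io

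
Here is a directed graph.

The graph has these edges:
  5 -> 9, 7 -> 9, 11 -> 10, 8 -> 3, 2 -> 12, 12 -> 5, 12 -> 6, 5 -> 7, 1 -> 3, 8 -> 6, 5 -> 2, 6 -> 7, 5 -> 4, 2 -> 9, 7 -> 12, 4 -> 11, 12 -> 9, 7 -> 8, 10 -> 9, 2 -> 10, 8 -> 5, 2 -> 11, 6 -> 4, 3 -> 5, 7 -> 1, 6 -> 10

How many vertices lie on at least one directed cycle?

A vertex is on a directed cycle iff it belongs to a strongly connected component of size ≥ 2 (or has a self-loop).
The vertices on cycles are {1, 2, 3, 5, 6, 7, 8, 12} — 8 in total.

8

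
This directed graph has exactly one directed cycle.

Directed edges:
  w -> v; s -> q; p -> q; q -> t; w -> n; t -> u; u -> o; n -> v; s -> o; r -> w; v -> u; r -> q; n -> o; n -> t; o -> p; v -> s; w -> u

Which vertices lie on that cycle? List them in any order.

DFS with gray/black marking from t:
t gray
  u gray
    o gray
      p gray
        q gray
          q→t: t is gray → back edge
Back edge closes the cycle t → u → o → p → q → t; its vertices are {o, p, q, t, u}.

o, p, q, t, u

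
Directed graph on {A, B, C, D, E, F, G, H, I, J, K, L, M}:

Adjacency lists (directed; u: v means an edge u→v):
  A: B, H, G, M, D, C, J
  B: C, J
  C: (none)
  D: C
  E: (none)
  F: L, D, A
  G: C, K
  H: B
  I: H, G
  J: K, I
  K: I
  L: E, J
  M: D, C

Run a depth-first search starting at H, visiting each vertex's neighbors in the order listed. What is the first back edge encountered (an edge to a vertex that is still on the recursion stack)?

I→H

DFS from H (visiting each vertex's neighbors in the order listed); mark gray on enter, black on exit:
H gray
  B gray
    C gray
    C black
    J gray
      K gray
        I gray
          I→H: H is gray → back edge
First back edge: I → H.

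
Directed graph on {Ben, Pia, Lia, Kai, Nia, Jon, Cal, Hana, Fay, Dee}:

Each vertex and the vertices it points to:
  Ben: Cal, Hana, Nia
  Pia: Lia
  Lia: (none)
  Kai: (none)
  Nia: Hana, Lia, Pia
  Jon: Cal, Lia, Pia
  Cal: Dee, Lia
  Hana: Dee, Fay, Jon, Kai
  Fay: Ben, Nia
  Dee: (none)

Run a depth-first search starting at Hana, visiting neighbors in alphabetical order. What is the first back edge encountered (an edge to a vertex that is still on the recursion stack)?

Ben→Hana

DFS from Hana (visiting neighbors in alphabetical order); mark gray on enter, black on exit:
Hana gray
  Dee gray
  Dee black
  Fay gray
    Ben gray
      Cal gray
        Cal→Dee: Dee black — skip
        Lia gray
        Lia black
      Cal black
      Ben→Hana: Hana is gray → back edge
First back edge: Ben → Hana.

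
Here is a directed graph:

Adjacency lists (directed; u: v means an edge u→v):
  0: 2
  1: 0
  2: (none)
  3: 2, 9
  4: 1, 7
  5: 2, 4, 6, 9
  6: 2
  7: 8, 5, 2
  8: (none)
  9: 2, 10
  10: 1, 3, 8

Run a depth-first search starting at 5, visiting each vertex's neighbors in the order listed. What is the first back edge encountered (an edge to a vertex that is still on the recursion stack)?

7->5

DFS from 5 (visiting each vertex's neighbors in the order listed); mark gray on enter, black on exit:
5 gray
  2 gray
  2 black
  4 gray
    1 gray
      0 gray
        0→2: 2 black — skip
      0 black
    1 black
    7 gray
      8 gray
      8 black
      7→5: 5 is gray → back edge
First back edge: 7 → 5.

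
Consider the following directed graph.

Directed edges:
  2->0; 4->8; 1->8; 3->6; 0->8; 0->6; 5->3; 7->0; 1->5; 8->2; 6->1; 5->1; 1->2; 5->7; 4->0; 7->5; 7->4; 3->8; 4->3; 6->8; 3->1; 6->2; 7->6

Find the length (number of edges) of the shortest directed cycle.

For each vertex v, BFS finds the shortest path from v back to v.
The shortest such closed walk is 7 → 5 → 7, length 2.

2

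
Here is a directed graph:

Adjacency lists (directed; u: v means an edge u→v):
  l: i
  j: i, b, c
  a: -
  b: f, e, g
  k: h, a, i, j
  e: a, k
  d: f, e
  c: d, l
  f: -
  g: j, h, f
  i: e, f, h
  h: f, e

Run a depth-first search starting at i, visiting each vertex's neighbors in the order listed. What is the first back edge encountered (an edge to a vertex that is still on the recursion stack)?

DFS from i (visiting each vertex's neighbors in the order listed); mark gray on enter, black on exit:
i gray
  e gray
    a gray
    a black
    k gray
      h gray
        f gray
        f black
        h→e: e is gray → back edge
First back edge: h → e.

h→e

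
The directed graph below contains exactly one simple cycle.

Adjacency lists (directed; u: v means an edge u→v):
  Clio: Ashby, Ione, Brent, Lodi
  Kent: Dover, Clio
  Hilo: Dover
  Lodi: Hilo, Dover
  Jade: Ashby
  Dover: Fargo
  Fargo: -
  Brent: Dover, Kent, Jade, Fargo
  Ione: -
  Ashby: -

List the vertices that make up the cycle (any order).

Clio, Kent, Brent

DFS with gray/black marking from Brent:
Brent gray
  Dover gray
    Fargo gray
    Fargo black
  Dover black
  Kent gray
    Kent→Dover: Dover black — skip
    Clio gray
      Ashby gray
      Ashby black
      Ione gray
      Ione black
      Clio→Brent: Brent is gray → back edge
Back edge closes the cycle Brent → Kent → Clio → Brent; its vertices are {Clio, Kent, Brent}.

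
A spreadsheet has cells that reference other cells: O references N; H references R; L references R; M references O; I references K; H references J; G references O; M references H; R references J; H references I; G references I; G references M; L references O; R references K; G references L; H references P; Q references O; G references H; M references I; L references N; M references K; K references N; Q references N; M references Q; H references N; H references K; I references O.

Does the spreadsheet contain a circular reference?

No

DFS with white/gray/black marking, starting from N:
N gray
N black
R gray
  J gray
  J black
  K gray
    K→N: N black — skip
  K black
R black
H gray
  H→K: K black — skip
  P gray
  P black
  I gray
    O gray
      O→N: N black — skip
    O black
    I→K: K black — skip
  I black
  H→R: R black — skip
  H→J: J black — skip
  H→N: N black — skip
H black
Q gray
  Q→O: O black — skip
  Q→N: N black — skip
Q black
L gray
  L→R: R black — skip
  L→O: O black — skip
  L→N: N black — skip
L black
G gray
  G→I: I black — skip
  G→O: O black — skip
  G→L: L black — skip
  G→H: H black — skip
  M gray
    M→I: I black — skip
    M→O: O black — skip
    M→K: K black — skip
    M→H: H black — skip
    M→Q: Q black — skip
  M black
G black
Every edge goes to a white or black vertex — no back edge, so the graph is acyclic.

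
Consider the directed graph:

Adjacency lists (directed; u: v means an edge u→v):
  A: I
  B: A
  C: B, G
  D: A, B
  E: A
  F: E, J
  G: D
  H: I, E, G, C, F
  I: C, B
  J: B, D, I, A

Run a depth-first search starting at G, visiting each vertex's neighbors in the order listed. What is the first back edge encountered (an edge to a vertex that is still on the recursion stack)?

DFS from G (visiting each vertex's neighbors in the order listed); mark gray on enter, black on exit:
G gray
  D gray
    A gray
      I gray
        C gray
          B gray
            B→A: A is gray → back edge
First back edge: B → A.

B→A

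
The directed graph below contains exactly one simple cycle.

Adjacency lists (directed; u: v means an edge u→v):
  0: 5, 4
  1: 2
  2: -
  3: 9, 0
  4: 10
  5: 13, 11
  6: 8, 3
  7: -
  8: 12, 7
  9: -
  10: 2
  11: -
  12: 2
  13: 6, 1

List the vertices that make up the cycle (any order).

0, 3, 5, 6, 13

DFS with gray/black marking from 5:
5 gray
  13 gray
    6 gray
      8 gray
        12 gray
          2 gray
          2 black
        12 black
        7 gray
        7 black
      8 black
      3 gray
        9 gray
        9 black
        0 gray
          0→5: 5 is gray → back edge
Back edge closes the cycle 5 → 13 → 6 → 3 → 0 → 5; its vertices are {0, 3, 5, 6, 13}.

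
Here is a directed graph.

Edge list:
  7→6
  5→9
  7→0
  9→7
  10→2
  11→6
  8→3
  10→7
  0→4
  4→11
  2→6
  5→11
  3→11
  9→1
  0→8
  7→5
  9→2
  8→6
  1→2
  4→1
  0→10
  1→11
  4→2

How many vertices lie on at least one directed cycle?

5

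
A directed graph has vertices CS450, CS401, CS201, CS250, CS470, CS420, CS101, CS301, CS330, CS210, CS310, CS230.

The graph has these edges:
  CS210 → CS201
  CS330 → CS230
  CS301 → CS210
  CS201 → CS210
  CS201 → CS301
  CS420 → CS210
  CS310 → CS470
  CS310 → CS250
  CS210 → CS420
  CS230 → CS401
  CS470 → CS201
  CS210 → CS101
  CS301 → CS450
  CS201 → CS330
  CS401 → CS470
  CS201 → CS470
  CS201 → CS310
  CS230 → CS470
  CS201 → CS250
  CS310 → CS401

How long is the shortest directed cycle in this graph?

2

For each vertex v, BFS finds the shortest path from v back to v.
The shortest such closed walk is CS210 → CS420 → CS210, length 2.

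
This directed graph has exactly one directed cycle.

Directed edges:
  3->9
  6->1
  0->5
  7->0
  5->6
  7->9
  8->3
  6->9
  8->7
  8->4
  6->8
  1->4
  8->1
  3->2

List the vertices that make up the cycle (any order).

DFS with gray/black marking from 6:
6 gray
  8 gray
    1 gray
      4 gray
      4 black
    1 black
    3 gray
      2 gray
      2 black
      9 gray
      9 black
    3 black
    7 gray
      7→9: 9 black — skip
      0 gray
        5 gray
          5→6: 6 is gray → back edge
Back edge closes the cycle 6 → 8 → 7 → 0 → 5 → 6; its vertices are {0, 5, 6, 7, 8}.

0, 5, 6, 7, 8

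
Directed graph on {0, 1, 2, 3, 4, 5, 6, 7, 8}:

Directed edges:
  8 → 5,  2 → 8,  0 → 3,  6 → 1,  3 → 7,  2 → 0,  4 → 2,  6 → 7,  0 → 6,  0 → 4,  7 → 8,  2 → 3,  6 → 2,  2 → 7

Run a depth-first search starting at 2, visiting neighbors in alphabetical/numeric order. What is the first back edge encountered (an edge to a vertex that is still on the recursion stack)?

4→2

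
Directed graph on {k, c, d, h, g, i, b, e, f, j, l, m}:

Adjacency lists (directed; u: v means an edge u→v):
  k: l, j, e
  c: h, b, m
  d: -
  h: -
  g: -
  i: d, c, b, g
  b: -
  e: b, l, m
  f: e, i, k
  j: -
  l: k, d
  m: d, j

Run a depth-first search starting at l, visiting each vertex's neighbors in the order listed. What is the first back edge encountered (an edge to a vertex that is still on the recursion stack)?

DFS from l (visiting each vertex's neighbors in the order listed); mark gray on enter, black on exit:
l gray
  k gray
    k→l: l is gray → back edge
First back edge: k → l.

k->l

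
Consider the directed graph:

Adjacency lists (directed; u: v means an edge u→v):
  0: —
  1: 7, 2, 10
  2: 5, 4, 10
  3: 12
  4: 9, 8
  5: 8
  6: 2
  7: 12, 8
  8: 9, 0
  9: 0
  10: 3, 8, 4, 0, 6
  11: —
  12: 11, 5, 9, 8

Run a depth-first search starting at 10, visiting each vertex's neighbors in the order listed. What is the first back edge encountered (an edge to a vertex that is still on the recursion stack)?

DFS from 10 (visiting each vertex's neighbors in the order listed); mark gray on enter, black on exit:
10 gray
  3 gray
    12 gray
      11 gray
      11 black
      5 gray
        8 gray
          9 gray
            0 gray
            0 black
          9 black
          8→0: 0 black — skip
        8 black
      5 black
      12→9: 9 black — skip
      12→8: 8 black — skip
    12 black
  3 black
  10→8: 8 black — skip
  4 gray
    4→9: 9 black — skip
    4→8: 8 black — skip
  4 black
  10→0: 0 black — skip
  6 gray
    2 gray
      2→5: 5 black — skip
      2→4: 4 black — skip
      2→10: 10 is gray → back edge
First back edge: 2 → 10.

2→10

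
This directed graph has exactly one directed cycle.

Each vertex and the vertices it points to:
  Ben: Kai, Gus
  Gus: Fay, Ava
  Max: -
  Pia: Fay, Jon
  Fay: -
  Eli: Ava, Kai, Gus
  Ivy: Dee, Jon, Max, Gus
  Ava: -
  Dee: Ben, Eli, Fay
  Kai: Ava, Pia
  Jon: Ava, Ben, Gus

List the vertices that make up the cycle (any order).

Ben, Jon, Kai, Pia

DFS with gray/black marking from Jon:
Jon gray
  Ava gray
  Ava black
  Ben gray
    Kai gray
      Kai→Ava: Ava black — skip
      Pia gray
        Fay gray
        Fay black
        Pia→Jon: Jon is gray → back edge
Back edge closes the cycle Jon → Ben → Kai → Pia → Jon; its vertices are {Ben, Jon, Kai, Pia}.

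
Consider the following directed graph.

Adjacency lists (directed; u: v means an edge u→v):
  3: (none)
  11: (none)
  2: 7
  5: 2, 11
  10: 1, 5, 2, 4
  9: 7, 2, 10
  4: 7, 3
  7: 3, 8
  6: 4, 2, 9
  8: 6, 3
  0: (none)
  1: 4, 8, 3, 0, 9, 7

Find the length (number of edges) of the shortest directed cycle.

For each vertex v, BFS finds the shortest path from v back to v.
The shortest such closed walk is 10 → 1 → 9 → 10, length 3.

3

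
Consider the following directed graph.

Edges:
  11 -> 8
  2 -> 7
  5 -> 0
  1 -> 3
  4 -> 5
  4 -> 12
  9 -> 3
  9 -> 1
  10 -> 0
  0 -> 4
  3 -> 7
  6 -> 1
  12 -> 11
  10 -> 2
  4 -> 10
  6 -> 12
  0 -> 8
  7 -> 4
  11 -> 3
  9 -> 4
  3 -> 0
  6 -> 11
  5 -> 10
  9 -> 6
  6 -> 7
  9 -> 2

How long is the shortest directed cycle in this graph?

3

For each vertex v, BFS finds the shortest path from v back to v.
The shortest such closed walk is 4 → 10 → 0 → 4, length 3.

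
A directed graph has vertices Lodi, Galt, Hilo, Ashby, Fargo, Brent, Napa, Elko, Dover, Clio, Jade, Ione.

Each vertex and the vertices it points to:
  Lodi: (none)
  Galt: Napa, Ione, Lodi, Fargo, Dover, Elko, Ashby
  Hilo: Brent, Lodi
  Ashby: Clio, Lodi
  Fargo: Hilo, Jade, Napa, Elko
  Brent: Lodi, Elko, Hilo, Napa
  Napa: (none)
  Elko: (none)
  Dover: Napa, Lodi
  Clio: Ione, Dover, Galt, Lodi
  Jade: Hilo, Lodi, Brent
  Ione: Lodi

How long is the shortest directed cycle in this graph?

For each vertex v, BFS finds the shortest path from v back to v.
The shortest such closed walk is Brent → Hilo → Brent, length 2.

2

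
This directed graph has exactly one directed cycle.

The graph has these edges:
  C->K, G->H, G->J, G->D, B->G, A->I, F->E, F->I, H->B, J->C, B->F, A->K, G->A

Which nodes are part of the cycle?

DFS with gray/black marking from H:
H gray
  B gray
    F gray
      I gray
      I black
      E gray
      E black
    F black
    G gray
      G→H: H is gray → back edge
Back edge closes the cycle H → B → G → H; its vertices are {B, G, H}.

B, G, H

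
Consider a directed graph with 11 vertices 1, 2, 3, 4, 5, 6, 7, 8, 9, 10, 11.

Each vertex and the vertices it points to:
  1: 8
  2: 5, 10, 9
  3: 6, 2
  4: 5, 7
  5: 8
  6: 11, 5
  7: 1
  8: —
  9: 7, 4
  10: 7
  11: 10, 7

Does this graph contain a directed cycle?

No

DFS with white/gray/black marking, starting from 8:
8 gray
8 black
1 gray
  1→8: 8 black — skip
1 black
2 gray
  5 gray
    5→8: 8 black — skip
  5 black
  10 gray
    7 gray
      7→1: 1 black — skip
    7 black
  10 black
  9 gray
    9→7: 7 black — skip
    4 gray
      4→5: 5 black — skip
      4→7: 7 black — skip
    4 black
  9 black
2 black
3 gray
  6 gray
    11 gray
      11→10: 10 black — skip
      11→7: 7 black — skip
    11 black
    6→5: 5 black — skip
  6 black
  3→2: 2 black — skip
3 black
Every edge goes to a white or black vertex — no back edge, so the graph is acyclic.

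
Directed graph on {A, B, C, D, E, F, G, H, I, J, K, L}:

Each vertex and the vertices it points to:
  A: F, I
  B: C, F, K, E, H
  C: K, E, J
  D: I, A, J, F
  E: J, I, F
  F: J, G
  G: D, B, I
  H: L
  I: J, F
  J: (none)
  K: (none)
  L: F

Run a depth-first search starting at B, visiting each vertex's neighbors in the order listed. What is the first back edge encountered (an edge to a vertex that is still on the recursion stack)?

DFS from B (visiting each vertex's neighbors in the order listed); mark gray on enter, black on exit:
B gray
  C gray
    K gray
    K black
    E gray
      J gray
      J black
      I gray
        I→J: J black — skip
        F gray
          F→J: J black — skip
          G gray
            D gray
              D→I: I is gray → back edge
First back edge: D → I.

D→I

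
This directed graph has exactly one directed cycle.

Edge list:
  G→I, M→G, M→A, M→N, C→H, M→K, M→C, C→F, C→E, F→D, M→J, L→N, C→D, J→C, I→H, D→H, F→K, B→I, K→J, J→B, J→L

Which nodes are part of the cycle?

DFS with gray/black marking from J:
J gray
  B gray
    I gray
      H gray
      H black
    I black
  B black
  L gray
    N gray
    N black
  L black
  C gray
    F gray
      K gray
        K→J: J is gray → back edge
Back edge closes the cycle J → C → F → K → J; its vertices are {C, F, J, K}.

C, F, J, K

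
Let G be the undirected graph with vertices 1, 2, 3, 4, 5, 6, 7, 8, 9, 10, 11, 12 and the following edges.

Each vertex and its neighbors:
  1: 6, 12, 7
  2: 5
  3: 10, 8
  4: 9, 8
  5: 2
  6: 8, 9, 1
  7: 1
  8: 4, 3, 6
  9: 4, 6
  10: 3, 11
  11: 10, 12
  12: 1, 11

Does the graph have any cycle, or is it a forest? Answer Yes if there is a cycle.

Yes

DFS, tracking each vertex's parent; an edge to a visited non-parent vertex closes a cycle.
Start from 5:
visit 5 (parent –)
  visit 2 (parent 5)
    2–5: parent, skip
visit 1 (parent –)
  visit 6 (parent 1)
    visit 8 (parent 6)
      visit 4 (parent 8)
        visit 9 (parent 4)
          9–4: parent, skip
          9–6: 6 visited and ≠ parent → cycle
Cycle: 6 – 8 – 4 – 9 – 6.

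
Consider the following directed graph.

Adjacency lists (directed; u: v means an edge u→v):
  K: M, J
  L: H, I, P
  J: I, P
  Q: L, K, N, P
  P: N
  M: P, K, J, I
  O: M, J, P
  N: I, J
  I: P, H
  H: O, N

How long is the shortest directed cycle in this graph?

2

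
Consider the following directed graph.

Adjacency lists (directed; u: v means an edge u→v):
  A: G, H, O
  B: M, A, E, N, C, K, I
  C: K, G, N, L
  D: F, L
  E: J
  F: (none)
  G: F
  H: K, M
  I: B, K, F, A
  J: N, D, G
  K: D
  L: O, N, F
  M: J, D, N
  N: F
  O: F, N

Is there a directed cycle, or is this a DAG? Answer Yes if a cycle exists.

DFS with white/gray/black marking, starting from B:
B gray
  M gray
    J gray
      N gray
        F gray
        F black
      N black
      D gray
        D→F: F black — skip
        L gray
          O gray
            O→F: F black — skip
            O→N: N black — skip
          O black
          L→N: N black — skip
          L→F: F black — skip
        L black
      D black
      G gray
        G→F: F black — skip
      G black
    J black
    M→D: D black — skip
    M→N: N black — skip
  M black
  A gray
    A→G: G black — skip
    H gray
      K gray
        K→D: D black — skip
      K black
      H→M: M black — skip
    H black
    A→O: O black — skip
  A black
  E gray
    E→J: J black — skip
  E black
  B→N: N black — skip
  C gray
    C→K: K black — skip
    C→G: G black — skip
    C→N: N black — skip
    C→L: L black — skip
  C black
  B→K: K black — skip
  I gray
    I→B: B is gray → back edge
Back edge found, so a cycle exists: B → I → B.

Yes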